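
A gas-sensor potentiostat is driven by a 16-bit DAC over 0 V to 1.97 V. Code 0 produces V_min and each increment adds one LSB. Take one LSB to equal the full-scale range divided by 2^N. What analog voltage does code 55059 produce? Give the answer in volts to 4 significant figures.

Range is 1.97 V. LSB = 1.97 V / 2^16.
Output = V_min + (55059/65536) × range = 0 + 0.840134 × 1.97 V
      = 0 + 1.65506 = 1.65506 V.

1.655 V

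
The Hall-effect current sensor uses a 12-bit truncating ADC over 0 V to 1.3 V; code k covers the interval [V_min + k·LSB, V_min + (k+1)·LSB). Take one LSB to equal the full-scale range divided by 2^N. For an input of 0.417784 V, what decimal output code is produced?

1316

Range is 1.3 V. LSB = 1.3 V / 2^12 ≈ 317.4 µV.
code = ⌊(V_in − V_min)/LSB⌋ = ⌊(V_in − V_min) × 2^12 / range⌋
     = ⌊(0.417784 − (0)) × 4096 / 1.3⌋ = ⌊0.417784 × 4096/1.3⌋
     = ⌊1316.341⌋ = 1316.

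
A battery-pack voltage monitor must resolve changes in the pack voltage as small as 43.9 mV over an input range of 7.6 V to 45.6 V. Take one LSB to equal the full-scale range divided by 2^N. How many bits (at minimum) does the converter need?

The full-scale span is 45.6 − (7.6) = 38 V.
Required number of levels: 38/43.9 mV = 865.60; smallest N with 2^N ≥ that is 10.

10 bits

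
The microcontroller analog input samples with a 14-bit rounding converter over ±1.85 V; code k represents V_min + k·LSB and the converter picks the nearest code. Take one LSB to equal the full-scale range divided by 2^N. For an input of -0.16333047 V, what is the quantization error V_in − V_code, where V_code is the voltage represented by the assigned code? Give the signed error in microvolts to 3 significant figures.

Full-scale range = 1.85 V − (-1.85 V) = 3.7 V. LSB = 3.7 V / 2^14 ≈ 225.8 µV.
Position in LSBs: (-0.16333047 − (-1.85)) × 16384/3.7 = 7468.7550; rounding gives k = 7469.
V_code = -1.85 + (7469/16384) × 3.7 = -0.16327514648 V.
Error = V_in − V_code = -0.16333047 − (-0.16327514648) = −55.3 µV.

−55.3 µV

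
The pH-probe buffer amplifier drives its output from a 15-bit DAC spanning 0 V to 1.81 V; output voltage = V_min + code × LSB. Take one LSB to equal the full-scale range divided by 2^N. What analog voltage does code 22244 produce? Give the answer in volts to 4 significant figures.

Range is 1.81 V. LSB = 1.81 V / 2^15.
Output = V_min + (22244/32768) × range = 0 + 0.678833 × 1.81 V
      = 0 V + 1.22869 V = 1.22869 V.

1.229 V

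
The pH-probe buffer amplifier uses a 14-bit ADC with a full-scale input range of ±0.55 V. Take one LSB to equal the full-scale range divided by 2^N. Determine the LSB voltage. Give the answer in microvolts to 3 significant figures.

Range = 0.55 − (-0.55) = 1.1 V.
Number of codes = 2^14 = 16384.
Step size = 1.1/16384 V = 67.1 µV.

67.1 µV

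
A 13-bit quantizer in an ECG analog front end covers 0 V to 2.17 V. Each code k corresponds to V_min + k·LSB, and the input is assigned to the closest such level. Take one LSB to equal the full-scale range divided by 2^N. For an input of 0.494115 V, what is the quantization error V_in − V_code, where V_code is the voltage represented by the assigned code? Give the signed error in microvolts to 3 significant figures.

V_FS = 2.17 V. LSB = 2.17 V / 2^13 ≈ 264.9 µV.
(0.494115 − (0)) / LSB = 0.494115 × 8192/2.17 = 1865.3411. Nearest integer: k = 1865.
V_code = V_min + k × range/2^13 = 0 + 1865 × 2.17/8192 = 0.4940246582 V.
e = 0.494115 − (0.4940246582) = +90.3 µV.

+90.3 µV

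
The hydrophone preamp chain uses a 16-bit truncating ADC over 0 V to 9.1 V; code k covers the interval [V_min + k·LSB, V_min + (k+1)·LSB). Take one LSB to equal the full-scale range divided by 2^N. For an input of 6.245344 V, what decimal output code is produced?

V_FS = 9.1 V. LSB = 9.1 V / 2^16 ≈ 138.9 µV.
code = ⌊(V_in − V_min)/LSB⌋ = ⌊(V_in − V_min) × 2^16 / range⌋
     = ⌊(6.245344 − (0)) × 65536 / 9.1⌋ = ⌊6.245344 × 65536/9.1⌋
     = ⌊44977.458⌋ = 44977.

44977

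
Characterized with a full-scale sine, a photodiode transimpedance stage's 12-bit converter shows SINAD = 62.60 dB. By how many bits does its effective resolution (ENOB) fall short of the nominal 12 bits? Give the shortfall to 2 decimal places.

1.89 bits

ENOB = (SINAD − 1.76)/6.02 = (62.60 − 1.76)/6.02 = 10.1063 bits.
Lost resolution: 12 − 10.1063 = 1.8937 bits.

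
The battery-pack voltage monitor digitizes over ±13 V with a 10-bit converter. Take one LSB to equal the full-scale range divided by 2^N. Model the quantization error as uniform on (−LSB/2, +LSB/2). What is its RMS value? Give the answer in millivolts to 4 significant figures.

Full-scale range = 13 V − (-13 V) = 26 V.
One LSB is 26 V / 1024 = 25.3906 mV.
For a uniform distribution on [−LSB/2, +LSB/2], V_rms = LSB/√12 = 25.3906 mV/3.4641 = 7.330 mV.

7.330 mV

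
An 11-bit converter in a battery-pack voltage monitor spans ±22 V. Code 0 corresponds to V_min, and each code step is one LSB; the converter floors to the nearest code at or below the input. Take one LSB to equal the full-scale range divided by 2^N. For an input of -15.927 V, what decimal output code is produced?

Range = 22 − (-22) = 44 V. LSB = 44 V / 2^11 ≈ 21.48 mV.
code = ⌊(V_in − V_min)/LSB⌋ = ⌊(V_in − V_min) × 2^11 / range⌋
     = ⌊(-15.927 − (-22)) × 2048 / 44⌋ = ⌊6.073 × 2048/44⌋
     = ⌊282.671⌋ = 282.

282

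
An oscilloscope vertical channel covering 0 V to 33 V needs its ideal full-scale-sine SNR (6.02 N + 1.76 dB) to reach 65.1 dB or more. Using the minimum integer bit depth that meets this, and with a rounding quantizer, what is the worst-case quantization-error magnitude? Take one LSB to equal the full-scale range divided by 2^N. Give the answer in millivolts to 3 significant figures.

V_FS = 33 V.
N ≥ (65.1 − 1.76)/6.02 = 10.522 → N_min = 11.
LSB = 33 V ÷ 2^11 = 33/2048 V = 16.113 mV.
Half an LSB is 8.06 mV.

8.06 mV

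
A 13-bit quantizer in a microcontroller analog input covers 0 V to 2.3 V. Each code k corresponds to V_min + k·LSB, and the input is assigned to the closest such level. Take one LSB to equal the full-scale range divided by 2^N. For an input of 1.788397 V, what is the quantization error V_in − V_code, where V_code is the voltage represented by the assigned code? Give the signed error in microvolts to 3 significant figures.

V_FS = 2.3 V. LSB = 2.3 V / 2^13 ≈ 280.8 µV.
(1.788397 − (0)) / LSB = 1.788397 × 8192/2.3 = 6369.8036. Nearest integer: k = 6370.
Reconstructed level: 0 + 6370 × 2.3/8192 V = 1.788452148 V.
V_in − V_code = 1.788397 − (1.788452148) = −55.1 µV.

−55.1 µV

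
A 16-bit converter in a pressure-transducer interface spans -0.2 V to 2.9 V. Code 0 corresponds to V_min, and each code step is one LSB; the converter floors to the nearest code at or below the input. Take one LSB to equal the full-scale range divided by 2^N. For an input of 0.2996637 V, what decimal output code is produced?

10563

The full-scale span is 2.9 − (-0.2) = 3.1 V. LSB = 3.1 V / 2^16 ≈ 47.30 µV.
(V_in − V_min) × 2^16/range = (0.2996637 − (-0.2)) × 65536/3.1 = 10563.213.
Floor → code = 10563.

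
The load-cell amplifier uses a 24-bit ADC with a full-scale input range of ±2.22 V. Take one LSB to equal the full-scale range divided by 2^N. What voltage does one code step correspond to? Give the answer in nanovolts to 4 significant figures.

Span: 2.22 V − (-2.22 V) = 4.44 V.
2^24 = 16777216 levels.
One LSB is 4.44 V / 16777216 = 264.6 nV.

264.6 nV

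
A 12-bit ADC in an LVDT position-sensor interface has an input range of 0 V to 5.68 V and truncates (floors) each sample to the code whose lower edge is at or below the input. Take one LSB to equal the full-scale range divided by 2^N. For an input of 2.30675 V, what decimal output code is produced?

1663

Full-scale range = 5.68 V. LSB = 5.68 V / 2^12 ≈ 1.387 mV.
code = ⌊(V_in − V_min)/LSB⌋ = ⌊(V_in − V_min) × 2^12 / range⌋
     = ⌊(2.30675 − (0)) × 4096 / 5.68⌋ = ⌊2.30675 × 4096/5.68⌋
     = ⌊1663.459⌋ = 1663.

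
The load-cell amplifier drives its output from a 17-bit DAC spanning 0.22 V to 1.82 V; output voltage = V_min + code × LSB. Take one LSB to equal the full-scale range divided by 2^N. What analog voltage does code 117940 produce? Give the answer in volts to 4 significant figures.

1.660 V

Full-scale range = 1.82 V − (0.22 V) = 1.6 V. LSB = 1.6 V / 2^17.
V_out = 0.22 + 117940 × (1.6/131072) V
      = 0.22 V + 1.43970 V = 1.65970 V.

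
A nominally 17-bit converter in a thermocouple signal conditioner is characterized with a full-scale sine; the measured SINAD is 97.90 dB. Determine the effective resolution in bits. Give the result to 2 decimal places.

Inverting SNR = 6.02 N + 1.76: N_eff = (97.90 − 1.76)/6.02 = 15.9701.

15.97 bits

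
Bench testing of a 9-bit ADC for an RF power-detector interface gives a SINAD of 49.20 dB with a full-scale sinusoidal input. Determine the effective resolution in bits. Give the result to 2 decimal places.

(49.20 − 1.76) / 6.02 = 47.44/6.02 = 7.8804 effective bits.

7.88 bits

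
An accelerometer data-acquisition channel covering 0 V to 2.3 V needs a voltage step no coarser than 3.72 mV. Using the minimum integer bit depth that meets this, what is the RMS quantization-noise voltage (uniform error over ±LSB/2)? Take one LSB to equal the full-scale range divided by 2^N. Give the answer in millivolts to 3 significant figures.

V_FS = 2.3 V.
Need 2^N ≥ 2.3 V / 3.72 mV = 618.3 → N_min = 10.
One LSB is 2.3 V / 1024 = 2.2461 mV.
RMS noise = LSB/√12 = 0.648 mV.

0.648 mV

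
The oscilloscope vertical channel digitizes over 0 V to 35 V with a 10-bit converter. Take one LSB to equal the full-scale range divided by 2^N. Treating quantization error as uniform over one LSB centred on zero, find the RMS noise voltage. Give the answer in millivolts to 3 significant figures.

9.87 mV

Full-scale range = 35 V.
One LSB is 35 V / 1024 = 34.180 mV.
σ_q = LSB/√12 = 34.180 mV/3.4641 = 9.87 mV.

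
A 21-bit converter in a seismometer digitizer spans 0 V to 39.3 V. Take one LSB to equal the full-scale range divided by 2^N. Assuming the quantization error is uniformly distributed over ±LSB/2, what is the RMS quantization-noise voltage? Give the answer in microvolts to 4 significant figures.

5.410 µV

Full-scale range = 39.3 V.
One LSB is 39.3 V / 2097152 = 18.7397 µV.
V_rms = LSB/√12 = 18.7397 µV / √12 = 5.410 µV.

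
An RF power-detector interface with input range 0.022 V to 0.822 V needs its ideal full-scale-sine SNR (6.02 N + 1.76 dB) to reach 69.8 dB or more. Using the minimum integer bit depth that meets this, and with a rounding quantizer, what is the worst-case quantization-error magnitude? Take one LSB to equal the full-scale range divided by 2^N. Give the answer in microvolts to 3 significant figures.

Span: 0.822 V − (0.022 V) = 0.8 V.
Solving 6.02 N ≥ 69.8 − 1.76: N ≥ 11.302. Round up → N = 12.
Step size = 0.8/4096 V = 195.31 µV.
Max error for round-to-nearest is LSB/2 = 97.7 µV.

97.7 µV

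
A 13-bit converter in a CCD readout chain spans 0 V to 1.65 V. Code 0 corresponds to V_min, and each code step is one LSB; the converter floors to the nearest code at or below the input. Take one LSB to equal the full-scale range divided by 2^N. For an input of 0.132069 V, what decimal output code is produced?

655

Range is 1.65 V. LSB = 1.65 V / 2^13 ≈ 201.4 µV.
code = ⌊(V_in − V_min)/LSB⌋ = ⌊(V_in − V_min) × 2^13 / range⌋
     = ⌊(0.132069 − (0)) × 8192 / 1.65⌋ = ⌊0.132069 × 8192/1.65⌋
     = ⌊655.703⌋ = 655.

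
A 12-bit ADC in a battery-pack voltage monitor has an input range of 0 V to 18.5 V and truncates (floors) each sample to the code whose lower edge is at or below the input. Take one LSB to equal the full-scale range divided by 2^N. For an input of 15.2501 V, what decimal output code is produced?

Full-scale range = 18.5 V. LSB = 18.5 V / 2^12 ≈ 4.517 mV.
V_in − V_min = 15.2501 − (0) = 15.2501 V.
Divide by LSB: 15.2501 × 4096/18.5 = 3376.4546.
Truncating gives code 3376.

3376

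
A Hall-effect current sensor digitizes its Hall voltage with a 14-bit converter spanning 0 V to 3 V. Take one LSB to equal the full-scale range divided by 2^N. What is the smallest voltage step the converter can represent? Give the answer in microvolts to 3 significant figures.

Span = 3 V.
There are 2^14 = 16384 steps.
LSB = 3 V / 2^14 = 183 µV.

183 µV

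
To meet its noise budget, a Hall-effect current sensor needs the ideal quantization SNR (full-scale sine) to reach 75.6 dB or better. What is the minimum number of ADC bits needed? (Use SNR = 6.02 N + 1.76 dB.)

Required N = ⌈(75.6 − 1.76)/6.02⌉ = ⌈12.266⌉ = 13.

13 bits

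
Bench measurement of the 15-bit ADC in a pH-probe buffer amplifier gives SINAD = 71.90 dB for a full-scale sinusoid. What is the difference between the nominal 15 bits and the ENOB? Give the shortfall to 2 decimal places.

Effective bits = (71.90 − 1.76)/6.02 = 11.6512.
Lost resolution: 15 − 11.6512 = 3.3488 bits.

3.35 bits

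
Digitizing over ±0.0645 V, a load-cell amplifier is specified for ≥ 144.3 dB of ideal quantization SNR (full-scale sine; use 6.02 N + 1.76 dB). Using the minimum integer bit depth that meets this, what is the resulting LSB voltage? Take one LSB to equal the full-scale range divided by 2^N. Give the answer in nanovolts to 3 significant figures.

7.69 nV

Full-scale range = 0.0645 V − (-0.0645 V) = 0.129 V.
6.02 N + 1.76 ≥ 144.3 gives N ≥ 23.678, so the minimum integer is 24.
LSB = 0.129 V / 2^24 = 7.69 nV.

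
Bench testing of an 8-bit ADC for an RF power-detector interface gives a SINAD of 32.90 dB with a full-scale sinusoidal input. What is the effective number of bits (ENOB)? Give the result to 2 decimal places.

5.17 bits

Inverting SNR = 6.02 N + 1.76: N_eff = (32.90 − 1.76)/6.02 = 5.1728.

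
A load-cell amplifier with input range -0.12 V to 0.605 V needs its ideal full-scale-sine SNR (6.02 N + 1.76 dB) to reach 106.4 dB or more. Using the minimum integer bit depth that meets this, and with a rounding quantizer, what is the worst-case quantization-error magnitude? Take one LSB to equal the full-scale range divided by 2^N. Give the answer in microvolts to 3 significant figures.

Full-scale range = 0.605 V − (-0.12 V) = 0.725 V.
Required N = ⌈(106.4 − 1.76)/6.02⌉ = ⌈17.382⌉ = 18.
LSB = 0.725 V ÷ 2^18 = 0.725/262144 V = 2.7657 µV.
Half an LSB is 1.38 µV.

1.38 µV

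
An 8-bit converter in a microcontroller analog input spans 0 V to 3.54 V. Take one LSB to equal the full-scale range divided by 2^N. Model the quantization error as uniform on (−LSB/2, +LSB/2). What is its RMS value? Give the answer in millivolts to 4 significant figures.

Range is 3.54 V.
LSB = 3.54 V ÷ 2^8 = 3.54/256 V = 13.8281 mV.
For a uniform distribution on [−LSB/2, +LSB/2], V_rms = LSB/√12 = 13.8281 mV/3.4641 = 3.992 mV.

3.992 mV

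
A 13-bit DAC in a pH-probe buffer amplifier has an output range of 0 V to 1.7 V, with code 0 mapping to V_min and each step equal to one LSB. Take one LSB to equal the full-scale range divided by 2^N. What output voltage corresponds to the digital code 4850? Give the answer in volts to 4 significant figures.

1.006 V

Range is 1.7 V. LSB = 1.7 V / 2^13.
V_out = 0 + 4850 × (1.7/8192) V
      = 0 V + 1.00647 V = 1.00647 V.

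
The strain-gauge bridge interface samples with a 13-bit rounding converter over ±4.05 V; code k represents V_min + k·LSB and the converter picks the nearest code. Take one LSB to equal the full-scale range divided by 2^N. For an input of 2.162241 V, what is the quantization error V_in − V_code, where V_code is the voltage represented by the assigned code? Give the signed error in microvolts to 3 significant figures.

The full-scale span is 4.05 − (-4.05) = 8.1 V. LSB = 8.1 V / 2^13 ≈ 0.9888 mV.
(V_in − V_min)/LSB = (2.162241 − (-4.05)) × 8192/8.1 = 6282.7998 → nearest code k = 6283.
V_code = -4.05 + (6283/8192) × 8.1 = 2.162438965 V.
e = 2.162241 − (2.162438965) = −198 µV.

−198 µV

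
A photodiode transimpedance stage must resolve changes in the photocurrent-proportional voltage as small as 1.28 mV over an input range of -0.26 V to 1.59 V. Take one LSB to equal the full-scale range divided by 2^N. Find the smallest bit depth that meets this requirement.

Span: 1.59 V − (-0.26 V) = 1.85 V.
1.85 V / 1.28 mV = 1445. Since 2^10 = 1024 and 2^11 = 2048, N = 11.

11 bits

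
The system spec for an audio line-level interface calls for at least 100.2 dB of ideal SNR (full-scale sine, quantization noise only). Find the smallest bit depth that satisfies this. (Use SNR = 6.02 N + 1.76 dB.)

17 bits

Solving 6.02 N ≥ 100.2 − 1.76: N ≥ 16.352. Round up → N = 17.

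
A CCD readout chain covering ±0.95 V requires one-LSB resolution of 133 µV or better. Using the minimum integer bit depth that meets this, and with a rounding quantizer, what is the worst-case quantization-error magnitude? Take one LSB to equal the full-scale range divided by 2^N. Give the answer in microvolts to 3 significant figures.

Range = 0.95 − (-0.95) = 1.9 V.
Required number of levels: 1.9/133 µV = 14286; smallest N with 2^N ≥ that is 14.
LSB = 1.9 V / 2^14 = 115.97 µV.
Half an LSB is 58.0 µV.

58.0 µV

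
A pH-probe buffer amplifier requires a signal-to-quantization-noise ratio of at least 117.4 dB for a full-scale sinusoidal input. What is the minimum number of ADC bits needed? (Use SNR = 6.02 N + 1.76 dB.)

Solving 6.02 N ≥ 117.4 − 1.76: N ≥ 19.209. Round up → N = 20.

20 bits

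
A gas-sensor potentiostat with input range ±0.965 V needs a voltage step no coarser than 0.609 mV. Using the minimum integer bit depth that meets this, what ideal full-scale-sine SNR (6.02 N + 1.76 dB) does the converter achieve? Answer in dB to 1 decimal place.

Full-scale range = 0.965 V − (-0.965 V) = 1.93 V.
Levels needed ≥ 1.93/0.609 mV = 3169. 2^12 = 4096 suffices, so N_min = 12.
Ideal SNR at N = 12: 6.02·12 + 1.76 = 74.0 dB.

74.0 dB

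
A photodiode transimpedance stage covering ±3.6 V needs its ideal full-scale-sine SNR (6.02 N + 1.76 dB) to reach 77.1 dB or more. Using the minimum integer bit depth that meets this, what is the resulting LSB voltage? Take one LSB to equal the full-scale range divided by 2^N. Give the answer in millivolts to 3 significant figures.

0.879 mV

Range = 3.6 − (-3.6) = 7.2 V.
Solving 6.02 N ≥ 77.1 − 1.76: N ≥ 12.515. Round up → N = 13.
LSB = 7.2 V / 2^13 = 0.879 mV.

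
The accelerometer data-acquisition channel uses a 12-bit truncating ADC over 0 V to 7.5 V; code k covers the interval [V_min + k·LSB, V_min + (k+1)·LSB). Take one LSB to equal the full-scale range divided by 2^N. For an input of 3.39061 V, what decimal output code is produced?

1851

Range is 7.5 V. LSB = 7.5 V / 2^12 ≈ 1.831 mV.
V_in − V_min = 3.39061 − (0) = 3.39061 V.
Divide by LSB: 3.39061 × 4096/7.5 = 1851.7251.
Truncating gives code 1851.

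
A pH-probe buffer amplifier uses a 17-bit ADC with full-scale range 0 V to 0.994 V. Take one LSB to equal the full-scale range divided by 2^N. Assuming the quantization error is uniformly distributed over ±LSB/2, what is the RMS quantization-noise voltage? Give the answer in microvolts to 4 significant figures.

Range is 0.994 V.
LSB = 0.994 V ÷ 2^17 = 0.994/131072 V = 7.58362 µV.
σ_q = LSB/√12 = 7.58362 µV/3.4641 = 2.189 µV.

2.189 µV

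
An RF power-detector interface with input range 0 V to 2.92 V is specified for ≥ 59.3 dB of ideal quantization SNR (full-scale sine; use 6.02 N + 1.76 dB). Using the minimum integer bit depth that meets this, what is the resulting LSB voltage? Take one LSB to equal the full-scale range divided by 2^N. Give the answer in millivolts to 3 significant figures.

V_FS = 2.92 V.
6.02 N + 1.76 ≥ 59.3 gives N ≥ 9.558, so the minimum integer is 10.
Step size = 2.92/1024 V = 2.85 mV.

2.85 mV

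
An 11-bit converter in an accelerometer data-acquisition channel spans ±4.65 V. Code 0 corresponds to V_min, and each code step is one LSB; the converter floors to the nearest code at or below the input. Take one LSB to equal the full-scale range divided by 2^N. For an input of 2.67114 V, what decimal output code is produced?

1612

The full-scale span is 4.65 − (-4.65) = 9.3 V. LSB = 9.3 V / 2^11 ≈ 4.541 mV.
V_in − V_min = 2.67114 − (-4.65) = 7.32114 V.
Divide by LSB: 7.32114 × 2048/9.3 = 1612.2252.
Truncating gives code 1612.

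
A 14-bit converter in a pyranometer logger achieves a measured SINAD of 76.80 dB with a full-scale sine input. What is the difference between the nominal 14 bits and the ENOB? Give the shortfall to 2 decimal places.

1.53 bits

ENOB = (SINAD − 1.76)/6.02 = (76.80 − 1.76)/6.02 = 12.4651 bits.
Shortfall = 14 − 12.4651 = 1.5349 bits.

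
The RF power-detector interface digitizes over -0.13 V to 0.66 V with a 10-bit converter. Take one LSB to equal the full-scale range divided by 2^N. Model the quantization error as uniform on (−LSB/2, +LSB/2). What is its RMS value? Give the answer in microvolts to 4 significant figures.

222.7 µV

Range = 0.66 − (-0.13) = 0.79 V.
LSB = 0.79 V ÷ 2^10 = 0.79/1024 V = 0.771484 mV.
For a uniform distribution on [−LSB/2, +LSB/2], V_rms = LSB/√12 = 0.771484 mV/3.4641 = 222.7 µV.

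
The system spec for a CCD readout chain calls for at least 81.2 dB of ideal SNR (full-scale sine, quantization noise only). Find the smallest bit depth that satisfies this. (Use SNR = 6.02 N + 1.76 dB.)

14 bits

Solving 6.02 N ≥ 81.2 − 1.76: N ≥ 13.196. Round up → N = 14.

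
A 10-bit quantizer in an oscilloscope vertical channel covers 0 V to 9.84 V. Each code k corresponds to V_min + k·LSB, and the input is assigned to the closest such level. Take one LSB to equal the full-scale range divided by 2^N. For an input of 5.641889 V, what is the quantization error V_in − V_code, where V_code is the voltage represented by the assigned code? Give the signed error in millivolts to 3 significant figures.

+1.19 mV

Full-scale range = 9.84 V. LSB = 9.84 V / 2^10 ≈ 9.609 mV.
(V_in − V_min)/LSB = (5.641889 − (0)) × 1024/9.84 = 587.1234 → nearest code k = 587.
V_code = 0 + (587/1024) × 9.84 = 5.640703125 V.
Error = V_in − V_code = 5.641889 − (5.640703125) = +1.19 mV.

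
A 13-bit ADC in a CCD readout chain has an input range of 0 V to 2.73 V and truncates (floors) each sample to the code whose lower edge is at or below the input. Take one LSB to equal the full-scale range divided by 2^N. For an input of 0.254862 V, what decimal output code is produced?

V_FS = 2.73 V. LSB = 2.73 V / 2^13 ≈ 333.3 µV.
V_in − V_min = 0.254862 − (0) = 0.254862 V.
Divide by LSB: 0.254862 × 8192/2.73 = 764.7727.
Truncating gives code 764.

764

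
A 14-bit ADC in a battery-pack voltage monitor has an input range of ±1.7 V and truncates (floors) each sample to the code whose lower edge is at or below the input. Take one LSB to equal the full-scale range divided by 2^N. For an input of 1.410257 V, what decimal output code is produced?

Full-scale range = 1.7 V − (-1.7 V) = 3.4 V. LSB = 3.4 V / 2^14 ≈ 207.5 µV.
V_in − V_min = 1.410257 − (-1.7) = 3.110257 V.
Divide by LSB: 3.110257 × 16384/3.4 = 14987.7796.
Truncating gives code 14987.

14987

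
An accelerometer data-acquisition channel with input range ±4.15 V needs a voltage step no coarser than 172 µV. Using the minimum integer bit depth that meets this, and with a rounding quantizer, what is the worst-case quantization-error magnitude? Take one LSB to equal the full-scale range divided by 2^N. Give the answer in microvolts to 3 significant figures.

The full-scale span is 4.15 − (-4.15) = 8.3 V.
Levels needed ≥ 8.3/172 µV = 48260. 2^16 = 65536 suffices, so N_min = 16.
One LSB is 8.3 V / 65536 = 126.65 µV.
|e|_max = LSB/2 = 63.3 µV.

63.3 µV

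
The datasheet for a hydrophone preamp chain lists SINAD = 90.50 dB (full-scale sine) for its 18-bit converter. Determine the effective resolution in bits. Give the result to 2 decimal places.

ENOB = (90.50 − 1.76)/6.02 = 14.7409 bits.

14.74 bits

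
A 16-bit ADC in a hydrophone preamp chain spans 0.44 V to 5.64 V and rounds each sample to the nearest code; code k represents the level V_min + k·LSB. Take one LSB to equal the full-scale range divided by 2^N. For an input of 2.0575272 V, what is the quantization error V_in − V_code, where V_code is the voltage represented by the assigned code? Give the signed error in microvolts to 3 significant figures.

−14.3 µV

The full-scale span is 5.64 − (0.44) = 5.2 V. LSB = 5.2 V / 2^16 ≈ 79.35 µV.
(2.0575272 − (0.44)) / LSB = 1.6175272 × 65536/5.2 = 20385.8197. Nearest integer: k = 20386.
V_code = 0.44 + (20386/65536) × 5.2 = 2.0575415039 V.
e = 2.0575272 − (2.0575415039) = −14.3 µV.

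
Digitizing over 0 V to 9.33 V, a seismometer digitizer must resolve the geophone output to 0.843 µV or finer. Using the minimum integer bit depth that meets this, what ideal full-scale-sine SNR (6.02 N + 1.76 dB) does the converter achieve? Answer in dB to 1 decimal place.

146.2 dB

Span = 9.33 V.
Required number of levels: 9.33/0.843 µV = 1.1068e7; smallest N with 2^N ≥ that is 24.
SNR = 6.02 × 24 + 1.76 = 146.24 dB.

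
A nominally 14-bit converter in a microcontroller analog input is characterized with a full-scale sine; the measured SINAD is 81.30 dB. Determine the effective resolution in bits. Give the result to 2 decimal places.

Inverting SNR = 6.02 N + 1.76: N_eff = (81.30 − 1.76)/6.02 = 13.2126.

13.21 bits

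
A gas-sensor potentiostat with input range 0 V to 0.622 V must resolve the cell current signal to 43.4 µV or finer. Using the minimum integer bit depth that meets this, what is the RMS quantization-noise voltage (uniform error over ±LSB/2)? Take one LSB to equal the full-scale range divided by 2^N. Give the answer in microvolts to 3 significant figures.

V_FS = 0.622 V.
Levels needed ≥ 0.622/43.4 µV = 14330. 2^14 = 16384 suffices, so N_min = 14.
Step size = 0.622/16384 V = 37.964 µV.
RMS noise = LSB/√12 = 11.0 µV.

11.0 µV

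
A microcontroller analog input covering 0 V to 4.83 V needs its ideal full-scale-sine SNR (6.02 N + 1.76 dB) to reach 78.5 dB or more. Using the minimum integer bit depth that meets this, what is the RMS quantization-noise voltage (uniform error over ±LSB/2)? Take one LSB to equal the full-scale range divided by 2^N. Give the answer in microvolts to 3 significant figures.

170 µV

V_FS = 4.83 V.
Required N = ⌈(78.5 − 1.76)/6.02⌉ = ⌈12.748⌉ = 13.
LSB = 4.83 V / 2^13 = 0.58960 mV.
RMS noise = LSB/√12 = 170 µV.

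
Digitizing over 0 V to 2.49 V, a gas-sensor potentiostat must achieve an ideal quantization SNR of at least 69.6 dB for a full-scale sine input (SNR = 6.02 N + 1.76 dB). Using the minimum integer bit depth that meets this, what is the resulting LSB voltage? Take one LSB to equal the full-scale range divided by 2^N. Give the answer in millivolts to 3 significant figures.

0.608 mV

Full-scale range = 2.49 V.
Solving 6.02 N ≥ 69.6 − 1.76: N ≥ 11.269. Round up → N = 12.
LSB = 2.49 V / 2^12 = 0.608 mV.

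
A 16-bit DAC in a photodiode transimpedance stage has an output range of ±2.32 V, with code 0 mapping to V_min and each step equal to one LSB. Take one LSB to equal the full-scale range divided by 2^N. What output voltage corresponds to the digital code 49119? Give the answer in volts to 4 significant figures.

Span: 2.32 V − (-2.32 V) = 4.64 V. LSB = 4.64 V / 2^16.
V_out = V_min + code × LSB = -2.32 V + 49119 × 4.64 V / 65536
      = -2.32 + 3.47766 = 1.15766 V.

1.158 V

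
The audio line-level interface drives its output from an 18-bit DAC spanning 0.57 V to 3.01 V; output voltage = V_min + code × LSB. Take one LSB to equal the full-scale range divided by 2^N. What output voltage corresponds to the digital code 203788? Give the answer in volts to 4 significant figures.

2.467 V

The full-scale span is 3.01 − (0.57) = 2.44 V. LSB = 2.44 V / 2^18.
V_out = 0.57 + 203788 × (2.44/262144) V
      = 0.57 + 1.89683 = 2.46683 V.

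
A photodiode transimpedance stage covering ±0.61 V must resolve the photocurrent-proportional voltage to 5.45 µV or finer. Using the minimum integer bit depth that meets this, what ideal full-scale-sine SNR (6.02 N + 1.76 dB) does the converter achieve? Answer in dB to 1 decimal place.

110.1 dB

Full-scale range = 0.61 V − (-0.61 V) = 1.22 V.
Required number of levels: 1.22/5.45 µV = 223850; smallest N with 2^N ≥ that is 18.
SNR = 6.02 × 18 + 1.76 = 110.12 dB.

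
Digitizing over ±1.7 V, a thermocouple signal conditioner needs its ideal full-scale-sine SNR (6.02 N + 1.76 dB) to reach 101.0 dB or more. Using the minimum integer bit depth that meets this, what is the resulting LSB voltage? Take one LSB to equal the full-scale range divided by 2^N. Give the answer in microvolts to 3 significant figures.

Span: 1.7 V − (-1.7 V) = 3.4 V.
6.02 N + 1.76 ≥ 101.0 gives N ≥ 16.485, so the minimum integer is 17.
One LSB is 3.4 V / 131072 = 25.9 µV.

25.9 µV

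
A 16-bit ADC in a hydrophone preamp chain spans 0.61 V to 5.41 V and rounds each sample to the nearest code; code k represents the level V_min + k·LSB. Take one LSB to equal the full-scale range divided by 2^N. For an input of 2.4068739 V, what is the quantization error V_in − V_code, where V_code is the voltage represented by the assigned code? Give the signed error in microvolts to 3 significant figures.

Span: 5.41 V − (0.61 V) = 4.8 V. LSB = 4.8 V / 2^16 ≈ 73.24 µV.
(V_in − V_min)/LSB = (2.4068739 − (0.61)) × 65536/4.8 = 24533.3183 → nearest code k = 24533.
Reconstructed level: 0.61 + 24533 × 4.8/65536 V = 2.4068505859 V.
V_in − V_code = 2.4068739 − (2.4068505859) = +23.3 µV.

+23.3 µV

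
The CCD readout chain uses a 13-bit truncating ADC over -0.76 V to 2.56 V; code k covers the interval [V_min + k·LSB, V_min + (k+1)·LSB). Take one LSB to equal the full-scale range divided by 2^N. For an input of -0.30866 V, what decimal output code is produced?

Range = 2.56 − (-0.76) = 3.32 V. LSB = 3.32 V / 2^13 ≈ 405.3 µV.
code = ⌊(V_in − V_min)/LSB⌋ = ⌊(V_in − V_min) × 2^13 / range⌋
     = ⌊(-0.30866 − (-0.76)) × 8192 / 3.32⌋ = ⌊0.45134 × 8192/3.32⌋
     = ⌊1113.668⌋ = 1113.

1113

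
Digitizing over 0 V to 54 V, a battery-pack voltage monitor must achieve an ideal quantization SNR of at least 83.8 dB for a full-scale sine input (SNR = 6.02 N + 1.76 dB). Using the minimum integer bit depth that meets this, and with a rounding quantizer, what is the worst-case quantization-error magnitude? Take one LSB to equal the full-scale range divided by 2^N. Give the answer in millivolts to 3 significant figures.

Span = 54 V.
Solving 6.02 N ≥ 83.8 − 1.76: N ≥ 13.628. Round up → N = 14.
One LSB is 54 V / 16384 = 3.2959 mV.
Half an LSB is 1.65 mV.

1.65 mV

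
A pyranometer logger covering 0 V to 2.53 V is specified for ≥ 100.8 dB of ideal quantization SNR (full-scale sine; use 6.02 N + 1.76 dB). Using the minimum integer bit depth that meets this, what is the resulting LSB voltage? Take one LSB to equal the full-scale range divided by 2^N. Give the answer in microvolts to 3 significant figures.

Full-scale range = 2.53 V.
Solving 6.02 N ≥ 100.8 − 1.76: N ≥ 16.452. Round up → N = 17.
LSB = 2.53 V ÷ 2^17 = 2.53/131072 V = 19.3 µV.

19.3 µV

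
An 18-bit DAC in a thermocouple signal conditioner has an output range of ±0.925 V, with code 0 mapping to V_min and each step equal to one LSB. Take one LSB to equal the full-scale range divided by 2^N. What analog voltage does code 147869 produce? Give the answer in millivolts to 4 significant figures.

118.5 mV

Span: 0.925 V − (-0.925 V) = 1.85 V. LSB = 1.85 V / 2^18.
Output = V_min + (147869/262144) × range = -0.925 + 0.564075 × 1.85 V
      = -0.925 + 1.04354 = 0.118540 V.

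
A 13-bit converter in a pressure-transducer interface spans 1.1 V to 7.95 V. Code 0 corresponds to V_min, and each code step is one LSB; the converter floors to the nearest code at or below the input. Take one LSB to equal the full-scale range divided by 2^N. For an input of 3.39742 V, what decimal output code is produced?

Range = 7.95 − (1.1) = 6.85 V. LSB = 6.85 V / 2^13 ≈ 0.8362 mV.
code = ⌊(V_in − V_min)/LSB⌋ = ⌊(V_in − V_min) × 2^13 / range⌋
     = ⌊(3.39742 − (1.1)) × 8192 / 6.85⌋ = ⌊2.29742 × 8192/6.85⌋
     = ⌊2747.513⌋ = 2747.

2747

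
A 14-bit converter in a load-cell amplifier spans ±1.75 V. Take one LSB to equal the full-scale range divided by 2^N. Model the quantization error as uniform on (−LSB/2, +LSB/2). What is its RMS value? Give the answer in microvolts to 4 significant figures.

Full-scale range = 1.75 V − (-1.75 V) = 3.5 V.
One LSB is 3.5 V / 16384 = 213.623 µV.
V_rms = LSB/√12 = 213.623 µV / √12 = 61.67 µV.

61.67 µV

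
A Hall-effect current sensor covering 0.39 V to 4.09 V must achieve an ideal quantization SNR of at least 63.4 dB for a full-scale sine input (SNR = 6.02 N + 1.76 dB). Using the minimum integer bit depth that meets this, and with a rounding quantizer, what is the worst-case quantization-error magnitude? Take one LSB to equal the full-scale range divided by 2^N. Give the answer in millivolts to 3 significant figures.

Full-scale range = 4.09 V − (0.39 V) = 3.7 V.
Required N = ⌈(63.4 − 1.76)/6.02⌉ = ⌈10.239⌉ = 11.
LSB = 3.7 V / 2^11 = 1.8066 mV.
Max error for round-to-nearest is LSB/2 = 0.903 mV.

0.903 mV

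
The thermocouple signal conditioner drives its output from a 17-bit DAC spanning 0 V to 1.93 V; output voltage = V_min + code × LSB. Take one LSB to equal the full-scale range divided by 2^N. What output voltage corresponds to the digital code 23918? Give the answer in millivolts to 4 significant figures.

352.2 mV

V_FS = 1.93 V. LSB = 1.93 V / 2^17.
Output = V_min + (23918/131072) × range = 0 + 0.182480 × 1.93 V
      = 0 + 0.352186 = 0.352186 V.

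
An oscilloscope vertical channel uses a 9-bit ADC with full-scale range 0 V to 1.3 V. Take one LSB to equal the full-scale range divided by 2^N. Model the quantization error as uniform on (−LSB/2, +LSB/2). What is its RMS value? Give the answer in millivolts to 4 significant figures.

Range is 1.3 V.
LSB = 1.3 V / 2^9 = 2.53906 mV.
σ_q = LSB/√12 = 2.53906 mV/3.4641 = 0.7330 mV.

0.7330 mV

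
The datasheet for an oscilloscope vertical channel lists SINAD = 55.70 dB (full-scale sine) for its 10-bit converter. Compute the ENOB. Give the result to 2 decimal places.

8.96 bits

Inverting SNR = 6.02 N + 1.76: N_eff = (55.70 − 1.76)/6.02 = 8.9601.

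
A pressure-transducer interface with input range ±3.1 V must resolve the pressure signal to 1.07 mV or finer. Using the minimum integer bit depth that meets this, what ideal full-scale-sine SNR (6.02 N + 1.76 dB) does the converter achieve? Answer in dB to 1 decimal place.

The full-scale span is 3.1 − (-3.1) = 6.2 V.
Levels needed ≥ 6.2/1.07 mV = 5794. 2^13 = 8192 suffices, so N_min = 13.
Ideal SNR at N = 13: 6.02·13 + 1.76 = 80.0 dB.

80.0 dB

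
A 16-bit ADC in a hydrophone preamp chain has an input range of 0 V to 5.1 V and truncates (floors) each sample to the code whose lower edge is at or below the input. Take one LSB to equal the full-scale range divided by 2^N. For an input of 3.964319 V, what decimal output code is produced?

50942

Span = 5.1 V. LSB = 5.1 V / 2^16 ≈ 77.82 µV.
(V_in − V_min) × 2^16/range = (3.964319 − (0)) × 65536/5.1 = 50942.276.
Floor → code = 50942.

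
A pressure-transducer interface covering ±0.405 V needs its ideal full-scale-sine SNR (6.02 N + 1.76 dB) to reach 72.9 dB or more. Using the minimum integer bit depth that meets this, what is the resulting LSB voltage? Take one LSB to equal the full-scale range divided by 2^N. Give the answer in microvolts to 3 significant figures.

Span: 0.405 V − (-0.405 V) = 0.81 V.
Required N = ⌈(72.9 − 1.76)/6.02⌉ = ⌈11.817⌉ = 12.
LSB = 0.81 V / 2^12 = 198 µV.

198 µV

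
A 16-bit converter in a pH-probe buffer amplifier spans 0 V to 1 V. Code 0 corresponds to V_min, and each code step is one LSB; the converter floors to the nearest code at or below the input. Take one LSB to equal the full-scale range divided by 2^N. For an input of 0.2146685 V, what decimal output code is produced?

14068

Span = 1 V. LSB = 1 V / 2^16 ≈ 15.26 µV.
V_in − V_min = 0.2146685 − (0) = 0.2146685 V.
Divide by LSB: 0.2146685 × 65536/1 = 14068.5148.
Truncating gives code 14068.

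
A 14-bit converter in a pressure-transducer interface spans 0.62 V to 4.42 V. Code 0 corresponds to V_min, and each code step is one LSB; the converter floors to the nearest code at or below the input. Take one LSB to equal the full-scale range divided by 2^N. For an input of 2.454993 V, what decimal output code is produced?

7911

Full-scale range = 4.42 V − (0.62 V) = 3.8 V. LSB = 3.8 V / 2^14 ≈ 231.9 µV.
(V_in − V_min) × 2^14/range = (2.454993 − (0.62)) × 16384/3.8 = 7911.717.
Floor → code = 7911.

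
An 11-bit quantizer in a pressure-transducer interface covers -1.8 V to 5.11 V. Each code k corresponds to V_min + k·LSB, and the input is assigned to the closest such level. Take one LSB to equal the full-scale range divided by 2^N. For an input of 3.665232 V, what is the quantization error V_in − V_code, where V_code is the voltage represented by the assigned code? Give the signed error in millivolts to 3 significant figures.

Range = 5.11 − (-1.8) = 6.91 V. LSB = 6.91 V / 2^11 ≈ 3.374 mV.
(V_in − V_min)/LSB = (3.665232 − (-1.8)) × 2048/6.91 = 1619.7967 → nearest code k = 1620.
V_code = V_min + k × range/2^11 = -1.8 + 1620 × 6.91/2048 = 3.665917969 V.
V_in − V_code = 3.665232 − (3.665917969) = −0.686 mV.

−0.686 mV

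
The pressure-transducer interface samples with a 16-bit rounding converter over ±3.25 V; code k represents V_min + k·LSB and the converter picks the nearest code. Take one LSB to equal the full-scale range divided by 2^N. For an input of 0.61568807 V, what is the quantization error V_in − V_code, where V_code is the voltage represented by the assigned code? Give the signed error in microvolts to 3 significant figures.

Full-scale range = 3.25 V − (-3.25 V) = 6.5 V. LSB = 6.5 V / 2^16 ≈ 99.18 µV.
(V_in − V_min)/LSB = (0.61568807 − (-3.25)) × 65536/6.5 = 38975.6513 → nearest code k = 38976.
V_code = -3.25 + (38976/65536) × 6.5 = 0.61572265625 V.
V_in − V_code = 0.61568807 − (0.61572265625) = −34.6 µV.

−34.6 µV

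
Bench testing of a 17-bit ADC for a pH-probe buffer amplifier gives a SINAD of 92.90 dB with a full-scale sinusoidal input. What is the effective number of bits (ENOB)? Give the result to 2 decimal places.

ENOB = (92.90 − 1.76)/6.02 = 15.1395 bits.

15.14 bits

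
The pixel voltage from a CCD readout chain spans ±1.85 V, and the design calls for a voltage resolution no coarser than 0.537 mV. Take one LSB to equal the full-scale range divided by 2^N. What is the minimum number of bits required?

13 bits

Full-scale range = 1.85 V − (-1.85 V) = 3.7 V.
3.7 V / 0.537 mV = 6890. Since 2^12 = 4096 and 2^13 = 8192, N = 13.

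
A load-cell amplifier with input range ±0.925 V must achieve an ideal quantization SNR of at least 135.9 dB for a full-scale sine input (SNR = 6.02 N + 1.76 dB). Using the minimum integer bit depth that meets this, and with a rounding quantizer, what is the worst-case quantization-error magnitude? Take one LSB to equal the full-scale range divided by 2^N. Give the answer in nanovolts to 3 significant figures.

110 nV

Range = 0.925 − (-0.925) = 1.85 V.
Required N = ⌈(135.9 − 1.76)/6.02⌉ = ⌈22.282⌉ = 23.
Step size = 1.85/8388608 V = 220.54 nV.
Half an LSB is 110 nV.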